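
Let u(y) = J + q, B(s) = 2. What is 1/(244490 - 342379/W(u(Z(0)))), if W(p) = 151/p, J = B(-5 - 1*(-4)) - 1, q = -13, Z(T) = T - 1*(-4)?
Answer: 151/41026538 ≈ 3.6805e-6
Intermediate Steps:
Z(T) = 4 + T (Z(T) = T + 4 = 4 + T)
J = 1 (J = 2 - 1 = 1)
u(y) = -12 (u(y) = 1 - 13 = -12)
1/(244490 - 342379/W(u(Z(0)))) = 1/(244490 - 342379/(151/(-12))) = 1/(244490 - 342379/(151*(-1/12))) = 1/(244490 - 342379/(-151/12)) = 1/(244490 - 342379*(-12/151)) = 1/(244490 + 4108548/151) = 1/(41026538/151) = 151/41026538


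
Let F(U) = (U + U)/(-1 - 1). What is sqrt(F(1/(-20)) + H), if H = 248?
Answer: 11*sqrt(205)/10 ≈ 15.750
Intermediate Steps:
F(U) = -U (F(U) = (2*U)/(-2) = (2*U)*(-1/2) = -U)
sqrt(F(1/(-20)) + H) = sqrt(-1/(-20) + 248) = sqrt(-1*(-1/20) + 248) = sqrt(1/20 + 248) = sqrt(4961/20) = 11*sqrt(205)/10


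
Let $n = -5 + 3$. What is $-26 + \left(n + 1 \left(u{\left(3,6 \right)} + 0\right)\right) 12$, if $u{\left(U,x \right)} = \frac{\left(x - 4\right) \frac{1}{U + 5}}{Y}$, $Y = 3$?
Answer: $-49$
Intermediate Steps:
$u{\left(U,x \right)} = \frac{-4 + x}{3 \left(5 + U\right)}$ ($u{\left(U,x \right)} = \frac{\left(x - 4\right) \frac{1}{U + 5}}{3} = \frac{-4 + x}{5 + U} \frac{1}{3} = \frac{-4 + x}{3 \left(5 + U\right)}$)
$n = -2$
$-26 + \left(n + 1 \left(u{\left(3,6 \right)} + 0\right)\right) 12 = -26 + \left(-2 + 1 \left(\frac{-4 + 6}{3 \left(5 + 3\right)} + 0\right)\right) 12 = -26 + \left(-2 + 1 \left(\frac{1}{3} \cdot \frac{1}{8} \cdot 2 + 0\right)\right) 12 = -26 + \left(-2 + 1 \left(\frac{1}{12} + 0\right)\right) 12 = -26 + \left(-2 + 1 \cdot \frac{1}{12}\right) 12 = -26 + \left(-2 + \frac{1}{12}\right) 12 = -26 - 23 = -49$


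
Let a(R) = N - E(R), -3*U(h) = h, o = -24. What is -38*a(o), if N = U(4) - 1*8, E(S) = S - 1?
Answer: -1786/3 ≈ -595.33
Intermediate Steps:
E(S) = -1 + S
U(h) = -h/3
N = -28/3 (N = -⅓*4 - 1*8 = -4/3 - 8 = -28/3 ≈ -9.3333)
a(R) = -25/3 - R (a(R) = -28/3 - (-1 + R) = -28/3 + (1 - R) = -25/3 - R)
-38*a(o) = -38*(-25/3 - 1*(-24)) = -38*(-25/3 + 24) = -38*47/3 = -1786/3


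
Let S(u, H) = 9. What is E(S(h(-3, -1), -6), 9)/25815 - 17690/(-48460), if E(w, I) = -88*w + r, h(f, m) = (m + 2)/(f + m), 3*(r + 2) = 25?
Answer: 125578183/375298470 ≈ 0.33461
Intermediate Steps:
r = 19/3 (r = -2 + (1/3)*25 = -2 + 25/3 = 19/3 ≈ 6.3333)
h(f, m) = (2 + m)/(f + m)
E(w, I) = 19/3 - 88*w (E(w, I) = -88*w + 19/3 = 19/3 - 88*w)
E(S(h(-3, -1), -6), 9)/25815 - 17690/(-48460) = (19/3 - 88*9)/25815 - 17690/(-48460) = (19/3 - 792)*(1/25815) - 17690*(-1/48460) = -2357/3*1/25815 + 1769/4846 = -2357/77445 + 1769/4846 = 125578183/375298470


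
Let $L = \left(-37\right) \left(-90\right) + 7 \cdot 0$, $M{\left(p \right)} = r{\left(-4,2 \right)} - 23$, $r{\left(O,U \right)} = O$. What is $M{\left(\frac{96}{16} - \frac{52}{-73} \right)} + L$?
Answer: $3303$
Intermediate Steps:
$M{\left(p \right)} = -27$ ($M{\left(p \right)} = -4 - 23 = -27$)
$L = 3330$ ($L = 3330 + 0 = 3330$)
$M{\left(\frac{96}{16} - \frac{52}{-73} \right)} + L = -27 + 3330 = 3303$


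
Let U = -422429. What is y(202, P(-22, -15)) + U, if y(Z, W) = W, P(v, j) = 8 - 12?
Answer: -422433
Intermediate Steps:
P(v, j) = -4
y(202, P(-22, -15)) + U = -4 - 422429 = -422433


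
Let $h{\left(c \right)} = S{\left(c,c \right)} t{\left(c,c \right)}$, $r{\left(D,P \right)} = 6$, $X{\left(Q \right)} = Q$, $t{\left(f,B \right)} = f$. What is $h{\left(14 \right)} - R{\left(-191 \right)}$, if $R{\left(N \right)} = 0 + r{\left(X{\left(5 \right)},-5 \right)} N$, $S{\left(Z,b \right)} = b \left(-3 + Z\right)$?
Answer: $3302$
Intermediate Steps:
$h{\left(c \right)} = c^{2} \left(-3 + c\right)$ ($h{\left(c \right)} = c \left(-3 + c\right) c = c^{2} \left(-3 + c\right)$)
$R{\left(N \right)} = 6 N$ ($R{\left(N \right)} = 0 + 6 N = 6 N$)
$h{\left(14 \right)} - R{\left(-191 \right)} = 14^{2} \left(-3 + 14\right) - 6 \left(-191\right) = 196 \cdot 11 - -1146 = 2156 + 1146 = 3302$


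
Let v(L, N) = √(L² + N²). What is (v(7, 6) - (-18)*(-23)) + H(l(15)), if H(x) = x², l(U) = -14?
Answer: -218 + √85 ≈ -208.78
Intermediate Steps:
(v(7, 6) - (-18)*(-23)) + H(l(15)) = (√(7² + 6²) - (-18)*(-23)) + (-14)² = (√(49 + 36) - 18*23) + 196 = (√85 - 414) + 196 = (-414 + √85) + 196 = -218 + √85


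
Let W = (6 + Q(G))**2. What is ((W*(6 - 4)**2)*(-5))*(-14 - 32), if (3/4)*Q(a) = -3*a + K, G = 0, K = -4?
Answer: 3680/9 ≈ 408.89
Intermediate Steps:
Q(a) = -16/3 - 4*a (Q(a) = 4*(-3*a - 4)/3 = 4*(-4 - 3*a)/3 = -16/3 - 4*a)
W = 4/9 (W = (6 + (-16/3 - 4*0))**2 = (6 + (-16/3 + 0))**2 = (6 - 16/3)**2 = (2/3)**2 = 4/9 ≈ 0.44444)
((W*(6 - 4)**2)*(-5))*(-14 - 32) = ((4*(6 - 4)**2/9)*(-5))*(-14 - 32) = (((4/9)*2**2)*(-5))*(-46) = (((4/9)*4)*(-5))*(-46) = ((16/9)*(-5))*(-46) = -80/9*(-46) = 3680/9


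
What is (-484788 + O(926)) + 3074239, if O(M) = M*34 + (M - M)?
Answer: 2620935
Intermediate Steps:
O(M) = 34*M (O(M) = 34*M + 0 = 34*M)
(-484788 + O(926)) + 3074239 = (-484788 + 34*926) + 3074239 = (-484788 + 31484) + 3074239 = -453304 + 3074239 = 2620935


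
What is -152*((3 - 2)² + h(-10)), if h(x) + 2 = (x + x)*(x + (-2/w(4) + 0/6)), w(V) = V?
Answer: -31768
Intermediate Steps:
h(x) = -2 + 2*x*(-½ + x) (h(x) = -2 + (x + x)*(x + (-2/4 + 0/6)) = -2 + (2*x)*(x + (-2*¼ + 0*(⅙))) = -2 + (2*x)*(x + (-½ + 0)) = -2 + (2*x)*(x - ½) = -2 + (2*x)*(-½ + x) = -2 + 2*x*(-½ + x))
-152*((3 - 2)² + h(-10)) = -152*((3 - 2)² + (-2 - 1*(-10) + 2*(-10)²)) = -152*(1² + (-2 + 10 + 2*100)) = -152*(1 + (-2 + 10 + 200)) = -152*(1 + 208) = -152*209 = -31768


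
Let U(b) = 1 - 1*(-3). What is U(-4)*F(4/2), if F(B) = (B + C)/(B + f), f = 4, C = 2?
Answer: 8/3 ≈ 2.6667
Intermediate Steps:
U(b) = 4 (U(b) = 1 + 3 = 4)
F(B) = (2 + B)/(4 + B) (F(B) = (B + 2)/(B + 4) = (2 + B)/(4 + B))
U(-4)*F(4/2) = 4*((2 + 4/2)/(4 + 4/2)) = 4*((2 + 4*(½))/(4 + 4*(½))) = 4*((2 + 2)/(4 + 2)) = 4*(4/6) = 4*((⅙)*4) = 4*(⅔) = 8/3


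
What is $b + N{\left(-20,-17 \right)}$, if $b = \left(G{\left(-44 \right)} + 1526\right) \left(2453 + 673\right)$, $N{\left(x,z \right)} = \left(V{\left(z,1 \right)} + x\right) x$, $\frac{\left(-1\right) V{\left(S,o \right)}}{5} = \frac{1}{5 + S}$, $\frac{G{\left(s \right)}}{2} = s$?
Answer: $\frac{13486739}{3} \approx 4.4956 \cdot 10^{6}$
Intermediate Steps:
$G{\left(s \right)} = 2 s$
$V{\left(S,o \right)} = - \frac{5}{5 + S}$
$N{\left(x,z \right)} = x \left(x - \frac{5}{5 + z}\right)$ ($N{\left(x,z \right)} = \left(- \frac{5}{5 + z} + x\right) x = \left(x - \frac{5}{5 + z}\right) x = x \left(x - \frac{5}{5 + z}\right)$)
$b = 4495188$ ($b = \left(2 \left(-44\right) + 1526\right) \left(2453 + 673\right) = \left(-88 + 1526\right) 3126 = 1438 \cdot 3126 = 4495188$)
$b + N{\left(-20,-17 \right)} = 4495188 - \frac{20 \left(-5 - 20 \left(5 - 17\right)\right)}{5 - 17} = 4495188 - \frac{20 \left(-5 - -240\right)}{-12} = 4495188 - - \frac{5 \left(-5 + 240\right)}{3} = 4495188 - \left(- \frac{5}{3}\right) 235 = 4495188 + \frac{1175}{3} = \frac{13486739}{3}$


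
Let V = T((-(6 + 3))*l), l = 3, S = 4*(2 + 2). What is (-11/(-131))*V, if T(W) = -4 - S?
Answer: -220/131 ≈ -1.6794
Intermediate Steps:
S = 16 (S = 4*4 = 16)
T(W) = -20 (T(W) = -4 - 1*16 = -4 - 16 = -20)
V = -20
(-11/(-131))*V = -11/(-131)*(-20) = -11*(-1/131)*(-20) = (11/131)*(-20) = -220/131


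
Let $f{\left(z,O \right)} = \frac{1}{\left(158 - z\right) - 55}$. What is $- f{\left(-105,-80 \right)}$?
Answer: $- \frac{1}{208} \approx -0.0048077$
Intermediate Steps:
$f{\left(z,O \right)} = \frac{1}{103 - z}$
$- f{\left(-105,-80 \right)} = - \frac{-1}{-103 - 105} = - \frac{-1}{-208} = - \frac{\left(-1\right) \left(-1\right)}{208} = \left(-1\right) \frac{1}{208} = - \frac{1}{208}$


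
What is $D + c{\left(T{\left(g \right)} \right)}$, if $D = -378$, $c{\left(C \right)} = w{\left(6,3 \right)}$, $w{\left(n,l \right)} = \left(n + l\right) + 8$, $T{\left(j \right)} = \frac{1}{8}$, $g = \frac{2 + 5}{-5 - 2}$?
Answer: $-361$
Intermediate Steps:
$g = -1$ ($g = \frac{7}{-7} = 7 \left(- \frac{1}{7}\right) = -1$)
$T{\left(j \right)} = \frac{1}{8}$
$w{\left(n,l \right)} = 8 + l + n$ ($w{\left(n,l \right)} = \left(l + n\right) + 8 = 8 + l + n$)
$c{\left(C \right)} = 17$ ($c{\left(C \right)} = 8 + 3 + 6 = 17$)
$D + c{\left(T{\left(g \right)} \right)} = -378 + 17 = -361$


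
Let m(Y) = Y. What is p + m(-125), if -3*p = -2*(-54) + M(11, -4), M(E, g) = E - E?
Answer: -161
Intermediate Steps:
M(E, g) = 0
p = -36 (p = -(-2*(-54) + 0)/3 = -(108 + 0)/3 = -⅓*108 = -36)
p + m(-125) = -36 - 125 = -161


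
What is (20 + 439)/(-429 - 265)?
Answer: -459/694 ≈ -0.66138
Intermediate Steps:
(20 + 439)/(-429 - 265) = 459/(-694) = 459*(-1/694) = -459/694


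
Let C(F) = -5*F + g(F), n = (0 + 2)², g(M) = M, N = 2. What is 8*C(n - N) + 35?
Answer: -29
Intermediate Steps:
n = 4 (n = 2² = 4)
C(F) = -4*F (C(F) = -5*F + F = -4*F)
8*C(n - N) + 35 = 8*(-4*(4 - 1*2)) + 35 = 8*(-4*(4 - 2)) + 35 = 8*(-4*2) + 35 = 8*(-8) + 35 = -64 + 35 = -29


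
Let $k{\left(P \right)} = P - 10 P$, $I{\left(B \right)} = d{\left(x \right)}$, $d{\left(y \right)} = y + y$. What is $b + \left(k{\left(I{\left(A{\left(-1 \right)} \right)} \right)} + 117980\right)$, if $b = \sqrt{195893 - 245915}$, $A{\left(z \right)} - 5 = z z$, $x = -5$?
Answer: $118070 + 3 i \sqrt{5558} \approx 1.1807 \cdot 10^{5} + 223.66 i$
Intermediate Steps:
$A{\left(z \right)} = 5 + z^{2}$ ($A{\left(z \right)} = 5 + z z = 5 + z^{2}$)
$d{\left(y \right)} = 2 y$
$I{\left(B \right)} = -10$ ($I{\left(B \right)} = 2 \left(-5\right) = -10$)
$k{\left(P \right)} = - 9 P$
$b = 3 i \sqrt{5558}$ ($b = \sqrt{-50022} = 3 i \sqrt{5558} \approx 223.66 i$)
$b + \left(k{\left(I{\left(A{\left(-1 \right)} \right)} \right)} + 117980\right) = 3 i \sqrt{5558} + \left(\left(-9\right) \left(-10\right) + 117980\right) = 3 i \sqrt{5558} + \left(90 + 117980\right) = 3 i \sqrt{5558} + 118070 = 118070 + 3 i \sqrt{5558}$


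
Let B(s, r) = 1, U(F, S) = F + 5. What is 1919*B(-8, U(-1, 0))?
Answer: 1919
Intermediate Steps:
U(F, S) = 5 + F
1919*B(-8, U(-1, 0)) = 1919*1 = 1919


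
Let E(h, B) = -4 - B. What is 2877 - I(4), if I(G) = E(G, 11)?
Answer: 2892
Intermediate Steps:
I(G) = -15 (I(G) = -4 - 1*11 = -4 - 11 = -15)
2877 - I(4) = 2877 - 1*(-15) = 2877 + 15 = 2892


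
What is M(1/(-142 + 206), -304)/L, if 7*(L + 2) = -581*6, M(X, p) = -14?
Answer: 7/250 ≈ 0.028000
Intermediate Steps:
L = -500 (L = -2 + (-581*6)/7 = -2 + (1/7)*(-3486) = -2 - 498 = -500)
M(1/(-142 + 206), -304)/L = -14/(-500) = -14*(-1/500) = 7/250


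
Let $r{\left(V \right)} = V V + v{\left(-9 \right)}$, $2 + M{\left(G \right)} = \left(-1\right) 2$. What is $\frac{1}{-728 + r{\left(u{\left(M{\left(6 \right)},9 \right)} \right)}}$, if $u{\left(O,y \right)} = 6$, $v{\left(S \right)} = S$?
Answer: $- \frac{1}{701} \approx -0.0014265$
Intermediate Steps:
$M{\left(G \right)} = -4$ ($M{\left(G \right)} = -2 - 2 = -4$)
$r{\left(V \right)} = -9 + V^{2}$ ($r{\left(V \right)} = V V - 9 = V^{2} - 9 = -9 + V^{2}$)
$\frac{1}{-728 + r{\left(u{\left(M{\left(6 \right)},9 \right)} \right)}} = \frac{1}{-728 - \left(9 - 6^{2}\right)} = \frac{1}{-728 + \left(-9 + 36\right)} = \frac{1}{-728 + 27} = \frac{1}{-701} = - \frac{1}{701}$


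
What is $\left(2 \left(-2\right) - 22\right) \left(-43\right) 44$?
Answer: $49192$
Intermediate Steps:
$\left(2 \left(-2\right) - 22\right) \left(-43\right) 44 = \left(-4 - 22\right) \left(-43\right) 44 = \left(-26\right) \left(-43\right) 44 = 1118 \cdot 44 = 49192$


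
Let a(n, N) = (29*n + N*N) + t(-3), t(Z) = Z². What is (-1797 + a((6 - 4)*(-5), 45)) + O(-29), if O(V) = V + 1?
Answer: -81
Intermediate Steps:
O(V) = 1 + V
a(n, N) = 9 + N² + 29*n (a(n, N) = (29*n + N*N) + (-3)² = (29*n + N²) + 9 = (N² + 29*n) + 9 = 9 + N² + 29*n)
(-1797 + a((6 - 4)*(-5), 45)) + O(-29) = (-1797 + (9 + 45² + 29*((6 - 4)*(-5)))) + (1 - 29) = (-1797 + (9 + 2025 + 29*(2*(-5)))) - 28 = (-1797 + (9 + 2025 + 29*(-10))) - 28 = (-1797 + (9 + 2025 - 290)) - 28 = (-1797 + 1744) - 28 = -53 - 28 = -81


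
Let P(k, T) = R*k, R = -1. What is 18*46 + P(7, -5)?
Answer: 821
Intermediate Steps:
P(k, T) = -k
18*46 + P(7, -5) = 18*46 - 1*7 = 828 - 7 = 821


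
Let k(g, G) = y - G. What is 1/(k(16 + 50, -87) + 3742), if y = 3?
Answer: 1/3832 ≈ 0.00026096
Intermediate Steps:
k(g, G) = 3 - G
1/(k(16 + 50, -87) + 3742) = 1/((3 - 1*(-87)) + 3742) = 1/((3 + 87) + 3742) = 1/(90 + 3742) = 1/3832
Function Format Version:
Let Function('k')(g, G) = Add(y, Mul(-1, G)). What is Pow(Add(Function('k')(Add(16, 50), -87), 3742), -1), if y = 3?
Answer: Rational(1, 3832) ≈ 0.00026096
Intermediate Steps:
Function('k')(g, G) = Add(3, Mul(-1, G))
Pow(Add(Function('k')(Add(16, 50), -87), 3742), -1) = Pow(Add(Add(3, Mul(-1, -87)), 3742), -1) = Pow(Add(Add(3, 87), 3742), -1) = Pow(Add(90, 3742), -1) = Pow(3832, -1) = Rational(1, 3832)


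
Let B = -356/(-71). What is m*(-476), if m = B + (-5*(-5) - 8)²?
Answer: -9936500/71 ≈ -1.3995e+5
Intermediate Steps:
B = 356/71 (B = -356*(-1/71) = 356/71 ≈ 5.0141)
m = 20875/71 (m = 356/71 + (-5*(-5) - 8)² = 356/71 + (25 - 8)² = 356/71 + 17² = 356/71 + 289 = 20875/71 ≈ 294.01)
m*(-476) = (20875/71)*(-476) = -9936500/71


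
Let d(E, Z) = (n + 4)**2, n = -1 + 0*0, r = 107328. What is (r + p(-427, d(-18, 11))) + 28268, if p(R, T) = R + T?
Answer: 135178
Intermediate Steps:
n = -1 (n = -1 + 0 = -1)
d(E, Z) = 9 (d(E, Z) = (-1 + 4)**2 = 3**2 = 9)
(r + p(-427, d(-18, 11))) + 28268 = (107328 + (-427 + 9)) + 28268 = (107328 - 418) + 28268 = 106910 + 28268 = 135178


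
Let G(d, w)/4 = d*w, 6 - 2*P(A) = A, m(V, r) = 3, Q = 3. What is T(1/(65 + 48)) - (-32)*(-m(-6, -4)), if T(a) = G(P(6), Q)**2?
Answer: -96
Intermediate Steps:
P(A) = 3 - A/2
G(d, w) = 4*d*w (G(d, w) = 4*(d*w) = 4*d*w)
T(a) = 0 (T(a) = (4*(3 - 1/2*6)*3)**2 = (4*(3 - 3)*3)**2 = (4*0*3)**2 = 0**2 = 0)
T(1/(65 + 48)) - (-32)*(-m(-6, -4)) = 0 - (-32)*(-1*3) = 0 - (-32)*(-3) = 0 - 1*96 = 0 - 96 = -96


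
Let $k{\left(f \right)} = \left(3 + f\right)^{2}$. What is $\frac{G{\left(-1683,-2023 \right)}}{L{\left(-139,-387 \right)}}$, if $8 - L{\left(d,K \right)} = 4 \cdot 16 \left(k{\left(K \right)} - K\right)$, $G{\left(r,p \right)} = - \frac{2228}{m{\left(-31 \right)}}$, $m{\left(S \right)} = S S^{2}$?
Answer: $- \frac{557}{70470193426} \approx -7.904 \cdot 10^{-9}$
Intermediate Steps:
$m{\left(S \right)} = S^{3}$
$G{\left(r,p \right)} = \frac{2228}{29791}$ ($G{\left(r,p \right)} = - \frac{2228}{\left(-31\right)^{3}} = - \frac{2228}{-29791} = \left(-2228\right) \left(- \frac{1}{29791}\right) = \frac{2228}{29791}$)
$L{\left(d,K \right)} = 8 - 64 \left(3 + K\right)^{2} + 64 K$ ($L{\left(d,K \right)} = 8 - 4 \cdot 16 \left(\left(3 + K\right)^{2} - K\right) = 8 - 64 \left(\left(3 + K\right)^{2} - K\right) = 8 - \left(- 64 K + 64 \left(3 + K\right)^{2}\right) = 8 + \left(- 64 \left(3 + K\right)^{2} + 64 K\right) = 8 - 64 \left(3 + K\right)^{2} + 64 K$)
$\frac{G{\left(-1683,-2023 \right)}}{L{\left(-139,-387 \right)}} = \frac{2228}{29791 \left(-568 - -123840 - 64 \left(-387\right)^{2}\right)} = \frac{2228}{29791 \left(-568 + 123840 - 9585216\right)} = \frac{2228}{29791 \left(-9461944\right)} = \frac{2228}{29791} \left(- \frac{1}{9461944}\right) = - \frac{557}{70470193426}$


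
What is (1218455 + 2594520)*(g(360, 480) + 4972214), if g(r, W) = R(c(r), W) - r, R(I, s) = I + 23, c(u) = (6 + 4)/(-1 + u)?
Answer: 6805793768892675/359 ≈ 1.8958e+13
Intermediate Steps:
c(u) = 10/(-1 + u)
R(I, s) = 23 + I
g(r, W) = 23 - r + 10/(-1 + r) (g(r, W) = (23 + 10/(-1 + r)) - r = 23 - r + 10/(-1 + r))
(1218455 + 2594520)*(g(360, 480) + 4972214) = (1218455 + 2594520)*((10 + (-1 + 360)*(23 - 1*360))/(-1 + 360) + 4972214) = 3812975*((10 + 359*(23 - 360))/359 + 4972214) = 3812975*((10 + 359*(-337))/359 + 4972214) = 3812975*((10 - 120983)/359 + 4972214) = 3812975*((1/359)*(-120973) + 4972214) = 3812975*(-120973/359 + 4972214) = 3812975*(1784903853/359) = 6805793768892675/359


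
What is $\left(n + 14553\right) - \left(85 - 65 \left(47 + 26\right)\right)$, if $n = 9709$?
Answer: $28922$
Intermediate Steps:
$\left(n + 14553\right) - \left(85 - 65 \left(47 + 26\right)\right) = \left(9709 + 14553\right) - \left(85 - 65 \left(47 + 26\right)\right) = 24262 + \left(65 \cdot 73 - 85\right) = 24262 + \left(4745 - 85\right) = 24262 + 4660 = 28922$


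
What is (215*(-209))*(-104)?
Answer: 4673240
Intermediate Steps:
(215*(-209))*(-104) = -44935*(-104) = 4673240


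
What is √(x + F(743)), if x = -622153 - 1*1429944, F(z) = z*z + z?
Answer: I*√1499305 ≈ 1224.5*I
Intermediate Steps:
F(z) = z + z² (F(z) = z² + z = z + z²)
x = -2052097 (x = -622153 - 1429944 = -2052097)
√(x + F(743)) = √(-2052097 + 743*(1 + 743)) = √(-2052097 + 743*744) = √(-2052097 + 552792) = √(-1499305) = I*√1499305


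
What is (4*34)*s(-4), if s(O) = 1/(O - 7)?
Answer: -136/11 ≈ -12.364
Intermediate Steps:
s(O) = 1/(-7 + O)
(4*34)*s(-4) = (4*34)/(-7 - 4) = 136/(-11) = 136*(-1/11) = -136/11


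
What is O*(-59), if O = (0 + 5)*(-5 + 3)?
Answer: 590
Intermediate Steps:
O = -10 (O = 5*(-2) = -10)
O*(-59) = -10*(-59) = 590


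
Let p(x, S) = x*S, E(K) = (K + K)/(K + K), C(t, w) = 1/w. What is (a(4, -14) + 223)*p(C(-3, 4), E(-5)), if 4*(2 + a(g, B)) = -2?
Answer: 441/8 ≈ 55.125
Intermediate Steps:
a(g, B) = -5/2 (a(g, B) = -2 + (1/4)*(-2) = -2 - 1/2 = -5/2)
C(t, w) = 1/w
E(K) = 1 (E(K) = (2*K)/((2*K)) = (2*K)*(1/(2*K)) = 1)
p(x, S) = S*x
(a(4, -14) + 223)*p(C(-3, 4), E(-5)) = (-5/2 + 223)*(1/4) = 441*(1*(1/4))/2 = (441/2)*(1/4) = 441/8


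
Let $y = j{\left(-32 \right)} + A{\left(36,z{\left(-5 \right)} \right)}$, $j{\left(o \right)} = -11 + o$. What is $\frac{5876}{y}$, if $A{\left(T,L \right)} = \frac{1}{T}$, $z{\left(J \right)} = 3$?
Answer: $- \frac{16272}{119} \approx -136.74$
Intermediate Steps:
$y = - \frac{1547}{36}$ ($y = \left(-11 - 32\right) + \frac{1}{36} = -43 + \frac{1}{36} = - \frac{1547}{36} \approx -42.972$)
$\frac{5876}{y} = \frac{5876}{- \frac{1547}{36}} = 5876 \left(- \frac{36}{1547}\right) = - \frac{16272}{119}$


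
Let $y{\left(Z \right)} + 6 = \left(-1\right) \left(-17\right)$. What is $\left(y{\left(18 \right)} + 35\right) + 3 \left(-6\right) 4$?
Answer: $-26$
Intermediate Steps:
$y{\left(Z \right)} = 11$ ($y{\left(Z \right)} = -6 - -17 = -6 + 17 = 11$)
$\left(y{\left(18 \right)} + 35\right) + 3 \left(-6\right) 4 = \left(11 + 35\right) + 3 \left(-6\right) 4 = 46 - 72 = -26$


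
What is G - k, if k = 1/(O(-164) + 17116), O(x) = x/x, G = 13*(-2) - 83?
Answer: -1865754/17117 ≈ -109.00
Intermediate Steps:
G = -109 (G = -26 - 83 = -109)
O(x) = 1
k = 1/17117 (k = 1/(1 + 17116) = 1/17117 ≈ 5.8421e-5)
G - k = -109 - 1*1/17117 = -109 - 1/17117 = -1865754/17117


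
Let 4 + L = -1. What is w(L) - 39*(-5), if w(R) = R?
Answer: 190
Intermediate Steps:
L = -5 (L = -4 - 1 = -5)
w(L) - 39*(-5) = -5 - 39*(-5) = -5 + 195 = 190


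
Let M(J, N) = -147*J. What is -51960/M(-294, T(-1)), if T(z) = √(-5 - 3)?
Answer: -8660/7203 ≈ -1.2023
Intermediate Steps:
T(z) = 2*I*√2 (T(z) = √(-8) = 2*I*√2)
-51960/M(-294, T(-1)) = -51960/((-147*(-294))) = -51960/43218 = -51960*1/43218 = -8660/7203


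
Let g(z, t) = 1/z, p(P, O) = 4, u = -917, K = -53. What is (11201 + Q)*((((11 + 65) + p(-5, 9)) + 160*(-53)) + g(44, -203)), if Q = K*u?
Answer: -11051379699/22 ≈ -5.0234e+8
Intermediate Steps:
Q = 48601 (Q = -53*(-917) = 48601)
(11201 + Q)*((((11 + 65) + p(-5, 9)) + 160*(-53)) + g(44, -203)) = (11201 + 48601)*((((11 + 65) + 4) + 160*(-53)) + 1/44) = 59802*(((76 + 4) - 8480) + 1/44) = 59802*((80 - 8480) + 1/44) = 59802*(-8400 + 1/44) = 59802*(-369599/44) = -11051379699/22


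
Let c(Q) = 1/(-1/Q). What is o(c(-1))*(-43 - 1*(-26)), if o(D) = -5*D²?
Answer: 85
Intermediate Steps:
c(Q) = -Q
o(c(-1))*(-43 - 1*(-26)) = (-5*(-1*(-1))²)*(-43 - 1*(-26)) = (-5*1²)*(-43 + 26) = -5*1*(-17) = -5*(-17) = 85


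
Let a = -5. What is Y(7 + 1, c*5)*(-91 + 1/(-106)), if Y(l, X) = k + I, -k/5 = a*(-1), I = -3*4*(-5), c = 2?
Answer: -337645/106 ≈ -3185.3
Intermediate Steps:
I = 60 (I = -12*(-5) = 60)
k = -25 (k = -(-25)*(-1) = -5*5 = -25)
Y(l, X) = 35 (Y(l, X) = -25 + 60 = 35)
Y(7 + 1, c*5)*(-91 + 1/(-106)) = 35*(-91 + 1/(-106)) = 35*(-91 - 1/106) = 35*(-9647/106) = -337645/106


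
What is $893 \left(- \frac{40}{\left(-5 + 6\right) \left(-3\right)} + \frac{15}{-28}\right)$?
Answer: $\frac{959975}{84} \approx 11428.0$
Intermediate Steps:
$893 \left(- \frac{40}{\left(-5 + 6\right) \left(-3\right)} + \frac{15}{-28}\right) = 893 \left(- \frac{40}{1 \left(-3\right)} + 15 \left(- \frac{1}{28}\right)\right) = 893 \left(- \frac{40}{-3} - \frac{15}{28}\right) = 893 \left(\left(-40\right) \left(- \frac{1}{3}\right) - \frac{15}{28}\right) = 893 \left(\frac{40}{3} - \frac{15}{28}\right) = 893 \cdot \frac{1075}{84} = \frac{959975}{84}$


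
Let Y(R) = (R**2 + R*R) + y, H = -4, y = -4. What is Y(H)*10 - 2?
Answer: 278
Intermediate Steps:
Y(R) = -4 + 2*R**2 (Y(R) = (R**2 + R*R) - 4 = (R**2 + R**2) - 4 = 2*R**2 - 4 = -4 + 2*R**2)
Y(H)*10 - 2 = (-4 + 2*(-4)**2)*10 - 2 = (-4 + 2*16)*10 - 2 = (-4 + 32)*10 - 2 = 28*10 - 2 = 280 - 2 = 278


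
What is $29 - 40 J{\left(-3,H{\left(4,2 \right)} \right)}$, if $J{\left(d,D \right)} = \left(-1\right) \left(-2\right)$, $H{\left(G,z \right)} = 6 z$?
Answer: $-51$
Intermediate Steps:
$J{\left(d,D \right)} = 2$
$29 - 40 J{\left(-3,H{\left(4,2 \right)} \right)} = 29 - 80 = -51$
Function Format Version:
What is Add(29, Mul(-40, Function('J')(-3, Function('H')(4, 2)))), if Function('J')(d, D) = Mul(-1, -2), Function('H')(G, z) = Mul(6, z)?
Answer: -51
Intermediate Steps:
Function('J')(d, D) = 2
Add(29, Mul(-40, Function('J')(-3, Function('H')(4, 2)))) = Add(29, Mul(-40, 2)) = Add(29, -80) = -51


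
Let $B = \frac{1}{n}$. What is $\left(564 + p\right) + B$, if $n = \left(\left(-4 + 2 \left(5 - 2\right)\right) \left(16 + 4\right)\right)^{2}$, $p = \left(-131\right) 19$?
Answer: $- \frac{3079999}{1600} \approx -1925.0$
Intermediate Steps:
$p = -2489$
$n = 1600$ ($n = \left(\left(-4 + 2 \cdot 3\right) 20\right)^{2} = \left(\left(-4 + 6\right) 20\right)^{2} = \left(2 \cdot 20\right)^{2} = 40^{2} = 1600$)
$B = \frac{1}{1600} \approx 0.000625$
$\left(564 + p\right) + B = \left(564 - 2489\right) + \frac{1}{1600} = -1925 + \frac{1}{1600} = - \frac{3079999}{1600}$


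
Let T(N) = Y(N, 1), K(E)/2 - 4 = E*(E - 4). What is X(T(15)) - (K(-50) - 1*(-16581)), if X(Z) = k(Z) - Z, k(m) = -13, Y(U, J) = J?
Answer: -22003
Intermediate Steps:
K(E) = 8 + 2*E*(-4 + E) (K(E) = 8 + 2*(E*(E - 4)) = 8 + 2*(E*(-4 + E)) = 8 + 2*E*(-4 + E))
T(N) = 1
X(Z) = -13 - Z
X(T(15)) - (K(-50) - 1*(-16581)) = (-13 - 1*1) - ((8 - 8*(-50) + 2*(-50)²) - 1*(-16581)) = (-13 - 1) - ((8 + 400 + 2*2500) + 16581) = -14 - ((8 + 400 + 5000) + 16581) = -14 - (5408 + 16581) = -14 - 1*21989 = -14 - 21989 = -22003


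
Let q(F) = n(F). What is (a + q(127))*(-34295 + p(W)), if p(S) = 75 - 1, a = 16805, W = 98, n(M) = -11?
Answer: -574707474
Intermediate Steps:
q(F) = -11
p(S) = 74
(a + q(127))*(-34295 + p(W)) = (16805 - 11)*(-34295 + 74) = 16794*(-34221) = -574707474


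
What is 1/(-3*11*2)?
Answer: -1/66 ≈ -0.015152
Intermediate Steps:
1/(-3*11*2) = 1/(-33*2) = 1/(-66) = -1/66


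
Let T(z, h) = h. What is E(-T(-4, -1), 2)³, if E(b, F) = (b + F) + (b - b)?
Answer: 27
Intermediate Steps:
E(b, F) = F + b (E(b, F) = (F + b) + 0 = F + b)
E(-T(-4, -1), 2)³ = (2 - 1*(-1))³ = (2 + 1)³ = 3³ = 27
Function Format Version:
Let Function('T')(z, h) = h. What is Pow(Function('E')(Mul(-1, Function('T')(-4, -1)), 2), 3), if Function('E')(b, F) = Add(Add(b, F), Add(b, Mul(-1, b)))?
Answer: 27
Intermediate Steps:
Function('E')(b, F) = Add(F, b) (Function('E')(b, F) = Add(Add(F, b), 0) = Add(F, b))
Pow(Function('E')(Mul(-1, Function('T')(-4, -1)), 2), 3) = Pow(Add(2, Mul(-1, -1)), 3) = Pow(Add(2, 1), 3) = Pow(3, 3) = 27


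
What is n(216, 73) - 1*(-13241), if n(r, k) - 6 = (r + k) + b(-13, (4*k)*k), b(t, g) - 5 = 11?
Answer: 13552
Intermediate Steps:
b(t, g) = 16 (b(t, g) = 5 + 11 = 16)
n(r, k) = 22 + k + r (n(r, k) = 6 + ((r + k) + 16) = 6 + ((k + r) + 16) = 6 + (16 + k + r) = 22 + k + r)
n(216, 73) - 1*(-13241) = (22 + 73 + 216) - 1*(-13241) = 311 + 13241 = 13552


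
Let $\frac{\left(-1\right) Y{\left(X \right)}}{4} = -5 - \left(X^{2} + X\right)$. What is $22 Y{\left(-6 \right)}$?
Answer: $3080$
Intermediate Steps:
$Y{\left(X \right)} = 20 + 4 X + 4 X^{2}$ ($Y{\left(X \right)} = - 4 \left(-5 - \left(X^{2} + X\right)\right) = - 4 \left(-5 - \left(X + X^{2}\right)\right) = - 4 \left(-5 - X - X^{2}\right) = 20 + 4 X + 4 X^{2}$)
$22 Y{\left(-6 \right)} = 22 \left(20 + 4 \left(-6\right) + 4 \left(-6\right)^{2}\right) = 22 \left(20 - 24 + 4 \cdot 36\right) = 22 \left(20 - 24 + 144\right) = 22 \cdot 140 = 3080$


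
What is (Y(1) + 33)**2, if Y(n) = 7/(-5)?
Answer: 24964/25 ≈ 998.56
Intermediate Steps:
Y(n) = -7/5 (Y(n) = 7*(-1/5) = -7/5)
(Y(1) + 33)**2 = (-7/5 + 33)**2 = (158/5)**2 = 24964/25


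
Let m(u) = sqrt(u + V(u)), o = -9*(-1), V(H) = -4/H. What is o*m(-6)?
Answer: 12*I*sqrt(3) ≈ 20.785*I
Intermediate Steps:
o = 9
m(u) = sqrt(u - 4/u)
o*m(-6) = 9*sqrt(-6 - 4/(-6)) = 9*sqrt(-6 - 4*(-1/6)) = 9*sqrt(-6 + 2/3) = 9*sqrt(-16/3) = 9*(4*I*sqrt(3)/3) = 12*I*sqrt(3)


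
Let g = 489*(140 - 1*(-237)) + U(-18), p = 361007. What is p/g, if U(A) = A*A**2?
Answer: 361007/178521 ≈ 2.0222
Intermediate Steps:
U(A) = A**3
g = 178521 (g = 489*(140 - 1*(-237)) + (-18)**3 = 489*(140 + 237) - 5832 = 489*377 - 5832 = 184353 - 5832 = 178521)
p/g = 361007/178521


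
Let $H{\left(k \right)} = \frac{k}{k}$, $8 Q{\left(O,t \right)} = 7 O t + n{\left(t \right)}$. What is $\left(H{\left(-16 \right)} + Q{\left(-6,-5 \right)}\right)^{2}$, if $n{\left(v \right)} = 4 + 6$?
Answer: $\frac{3249}{4} \approx 812.25$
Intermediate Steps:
$n{\left(v \right)} = 10$
$Q{\left(O,t \right)} = \frac{5}{4} + \frac{7 O t}{8}$ ($Q{\left(O,t \right)} = \frac{7 O t + 10}{8} = \frac{10 + 7 O t}{8} = \frac{5}{4} + \frac{7 O t}{8}$)
$H{\left(k \right)} = 1$
$\left(H{\left(-16 \right)} + Q{\left(-6,-5 \right)}\right)^{2} = \left(1 + \left(\frac{5}{4} + \frac{7}{8} \left(-6\right) \left(-5\right)\right)\right)^{2} = \left(1 + \left(\frac{5}{4} + \frac{105}{4}\right)\right)^{2} = \left(1 + \frac{55}{2}\right)^{2} = \left(\frac{57}{2}\right)^{2} = \frac{3249}{4}$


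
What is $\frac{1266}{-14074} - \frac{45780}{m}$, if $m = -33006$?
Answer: $\frac{50210177}{38710537} \approx 1.2971$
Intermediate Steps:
$\frac{1266}{-14074} - \frac{45780}{m} = \frac{1266}{-14074} - \frac{45780}{-33006} = 1266 \left(- \frac{1}{14074}\right) - - \frac{7630}{5501} = - \frac{633}{7037} + \frac{7630}{5501} = \frac{50210177}{38710537}$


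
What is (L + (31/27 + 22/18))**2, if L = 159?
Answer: 18983449/729 ≈ 26040.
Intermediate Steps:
(L + (31/27 + 22/18))**2 = (159 + (31/27 + 22/18))**2 = (159 + (31*(1/27) + 22*(1/18)))**2 = (159 + (31/27 + 11/9))**2 = (159 + 64/27)**2 = (4357/27)**2 = 18983449/729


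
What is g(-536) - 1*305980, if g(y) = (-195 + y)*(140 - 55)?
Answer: -368115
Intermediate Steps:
g(y) = -16575 + 85*y (g(y) = (-195 + y)*85 = -16575 + 85*y)
g(-536) - 1*305980 = (-16575 + 85*(-536)) - 1*305980 = (-16575 - 45560) - 305980 = -62135 - 305980 = -368115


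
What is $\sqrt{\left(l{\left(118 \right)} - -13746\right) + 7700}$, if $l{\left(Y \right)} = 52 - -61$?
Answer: $\sqrt{21559} \approx 146.83$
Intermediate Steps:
$l{\left(Y \right)} = 113$ ($l{\left(Y \right)} = 52 + 61 = 113$)
$\sqrt{\left(l{\left(118 \right)} - -13746\right) + 7700} = \sqrt{\left(113 - -13746\right) + 7700} = \sqrt{\left(113 + 13746\right) + 7700} = \sqrt{13859 + 7700} = \sqrt{21559}$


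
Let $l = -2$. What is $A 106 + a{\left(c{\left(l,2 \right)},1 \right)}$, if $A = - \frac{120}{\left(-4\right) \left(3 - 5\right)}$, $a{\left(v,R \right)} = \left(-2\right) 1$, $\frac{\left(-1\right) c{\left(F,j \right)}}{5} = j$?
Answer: $-1592$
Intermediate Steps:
$c{\left(F,j \right)} = - 5 j$
$a{\left(v,R \right)} = -2$
$A = -15$ ($A = - \frac{120}{\left(-4\right) \left(-2\right)} = - \frac{120}{8} = \left(-120\right) \frac{1}{8} = -15$)
$A 106 + a{\left(c{\left(l,2 \right)},1 \right)} = \left(-15\right) 106 - 2 = -1590 - 2 = -1592$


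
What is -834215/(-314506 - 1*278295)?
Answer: 834215/592801 ≈ 1.4072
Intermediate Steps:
-834215/(-314506 - 1*278295) = -834215/(-314506 - 278295) = -834215/(-592801) = -834215*(-1/592801) = 834215/592801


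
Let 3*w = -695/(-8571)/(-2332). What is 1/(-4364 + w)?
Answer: -59962716/261677293319 ≈ -0.00022915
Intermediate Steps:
w = -695/59962716 (w = (-695/(-8571)/(-2332))/3 = (-695*(-1/8571)*(-1/2332))/3 = ((695/8571)*(-1/2332))/3 = (⅓)*(-695/19987572) = -695/59962716 ≈ -1.1591e-5)
1/(-4364 + w) = 1/(-4364 - 695/59962716) = 1/(-261677293319/59962716) = -59962716/261677293319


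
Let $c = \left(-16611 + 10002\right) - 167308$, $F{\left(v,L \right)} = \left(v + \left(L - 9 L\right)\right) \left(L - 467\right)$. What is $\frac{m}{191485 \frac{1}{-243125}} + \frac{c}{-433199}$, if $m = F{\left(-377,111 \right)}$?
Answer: $- \frac{9486090820718151}{16590222103} \approx -5.7179 \cdot 10^{5}$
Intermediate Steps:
$F{\left(v,L \right)} = \left(-467 + L\right) \left(v - 8 L\right)$ ($F{\left(v,L \right)} = \left(v - 8 L\right) \left(-467 + L\right) = \left(-467 + L\right) \left(v - 8 L\right)$)
$m = 450340$ ($m = \left(-467\right) \left(-377\right) - 8 \cdot 111^{2} + 3736 \cdot 111 + 111 \left(-377\right) = 176059 - 98568 + 414696 - 41847 = 450340$)
$c = -173917$ ($c = -6609 - 167308 = -173917$)
$\frac{m}{191485 \frac{1}{-243125}} + \frac{c}{-433199} = \frac{450340}{191485 \frac{1}{-243125}} - \frac{173917}{-433199} = \frac{450340}{191485 \left(- \frac{1}{243125}\right)} - - \frac{173917}{433199} = \frac{450340}{- \frac{38297}{48625}} + \frac{173917}{433199} = 450340 \left(- \frac{48625}{38297}\right) + \frac{173917}{433199} = - \frac{21897782500}{38297} + \frac{173917}{433199} = - \frac{9486090820718151}{16590222103}$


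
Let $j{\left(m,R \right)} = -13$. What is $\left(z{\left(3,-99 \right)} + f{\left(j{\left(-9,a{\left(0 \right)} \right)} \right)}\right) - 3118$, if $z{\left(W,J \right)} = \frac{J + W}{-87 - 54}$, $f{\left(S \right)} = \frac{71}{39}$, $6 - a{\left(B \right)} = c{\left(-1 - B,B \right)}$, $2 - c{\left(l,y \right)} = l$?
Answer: $- \frac{5710709}{1833} \approx -3115.5$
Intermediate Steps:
$c{\left(l,y \right)} = 2 - l$
$a{\left(B \right)} = 3 - B$ ($a{\left(B \right)} = 6 - \left(2 - \left(-1 - B\right)\right) = 6 - \left(2 + \left(1 + B\right)\right) = 6 - \left(3 + B\right) = 3 - B$)
$f{\left(S \right)} = \frac{71}{39}$ ($f{\left(S \right)} = 71 \cdot \frac{1}{39} = \frac{71}{39}$)
$z{\left(W,J \right)} = - \frac{J}{141} - \frac{W}{141}$ ($z{\left(W,J \right)} = \frac{J + W}{-141} = \left(J + W\right) \left(- \frac{1}{141}\right) = - \frac{J}{141} - \frac{W}{141}$)
$\left(z{\left(3,-99 \right)} + f{\left(j{\left(-9,a{\left(0 \right)} \right)} \right)}\right) - 3118 = \left(\left(\left(- \frac{1}{141}\right) \left(-99\right) - \frac{1}{47}\right) + \frac{71}{39}\right) - 3118 = \left(\left(\frac{33}{47} - \frac{1}{47}\right) + \frac{71}{39}\right) - 3118 = \left(\frac{32}{47} + \frac{71}{39}\right) - 3118 = \frac{4585}{1833} - 3118 = - \frac{5710709}{1833}$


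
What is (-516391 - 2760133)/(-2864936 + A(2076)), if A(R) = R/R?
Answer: 3276524/2864935 ≈ 1.1437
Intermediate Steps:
A(R) = 1
(-516391 - 2760133)/(-2864936 + A(2076)) = (-516391 - 2760133)/(-2864936 + 1) = -3276524/(-2864935) = -3276524*(-1/2864935) = 3276524/2864935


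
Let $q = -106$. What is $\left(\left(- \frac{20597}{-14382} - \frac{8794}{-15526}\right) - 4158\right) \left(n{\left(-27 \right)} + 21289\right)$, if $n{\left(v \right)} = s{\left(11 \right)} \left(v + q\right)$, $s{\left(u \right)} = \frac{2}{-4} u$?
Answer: $- \frac{20435333672661983}{223294932} \approx -9.1517 \cdot 10^{7}$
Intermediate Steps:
$s{\left(u \right)} = - \frac{u}{2}$ ($s{\left(u \right)} = 2 \left(- \frac{1}{4}\right) u = - \frac{u}{2}$)
$n{\left(v \right)} = 583 - \frac{11 v}{2}$ ($n{\left(v \right)} = \left(- \frac{1}{2}\right) 11 \left(v - 106\right) = - \frac{11 \left(-106 + v\right)}{2} = 583 - \frac{11 v}{2}$)
$\left(\left(- \frac{20597}{-14382} - \frac{8794}{-15526}\right) - 4158\right) \left(n{\left(-27 \right)} + 21289\right) = \left(\left(- \frac{20597}{-14382} - \frac{8794}{-15526}\right) - 4158\right) \left(\left(583 - - \frac{297}{2}\right) + 21289\right) = \left(\left(\left(-20597\right) \left(- \frac{1}{14382}\right) - - \frac{4397}{7763}\right) - 4158\right) \left(\left(583 + \frac{297}{2}\right) + 21289\right) = \left(\left(\frac{20597}{14382} + \frac{4397}{7763}\right) - 4158\right) \left(\frac{1463}{2} + 21289\right) = \left(\frac{223132165}{111647466} - 4158\right) \frac{44041}{2} = \left(- \frac{464007031463}{111647466}\right) \frac{44041}{2} = - \frac{20435333672661983}{223294932}$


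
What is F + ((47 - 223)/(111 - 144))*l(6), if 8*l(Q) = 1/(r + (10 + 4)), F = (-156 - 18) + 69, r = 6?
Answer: -3149/30 ≈ -104.97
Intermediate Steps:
F = -105 (F = -174 + 69 = -105)
l(Q) = 1/160 (l(Q) = 1/(8*(6 + (10 + 4))) = 1/(8*(6 + 14)) = (⅛)/20 = (⅛)*(1/20) = 1/160)
F + ((47 - 223)/(111 - 144))*l(6) = -105 + ((47 - 223)/(111 - 144))*(1/160) = -105 - 176/(-33)*(1/160) = -105 - 176*(-1/33)*(1/160) = -105 + (16/3)*(1/160) = -105 + 1/30 = -3149/30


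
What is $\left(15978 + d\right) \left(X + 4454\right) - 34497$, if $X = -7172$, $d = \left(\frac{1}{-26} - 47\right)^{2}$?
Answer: $- \frac{16723088649}{338} \approx -4.9477 \cdot 10^{7}$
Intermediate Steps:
$d = \frac{1495729}{676}$ ($d = \left(- \frac{1}{26} - 47\right)^{2} = \left(- \frac{1223}{26}\right)^{2} = \frac{1495729}{676} \approx 2212.6$)
$\left(15978 + d\right) \left(X + 4454\right) - 34497 = \left(15978 + \frac{1495729}{676}\right) \left(-7172 + 4454\right) - 34497 = \frac{12296857}{676} \left(-2718\right) - 34497 = - \frac{16711428663}{338} - 34497 = - \frac{16723088649}{338}$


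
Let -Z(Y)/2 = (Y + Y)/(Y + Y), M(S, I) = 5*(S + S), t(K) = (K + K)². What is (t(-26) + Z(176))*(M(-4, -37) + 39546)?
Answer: 106745212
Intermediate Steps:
t(K) = 4*K² (t(K) = (2*K)² = 4*K²)
M(S, I) = 10*S (M(S, I) = 5*(2*S) = 10*S)
Z(Y) = -2 (Z(Y) = -2*(Y + Y)/(Y + Y) = -2*2*Y/(2*Y) = -2*2*Y*1/(2*Y) = -2*1 = -2)
(t(-26) + Z(176))*(M(-4, -37) + 39546) = (4*(-26)² - 2)*(10*(-4) + 39546) = (4*676 - 2)*(-40 + 39546) = (2704 - 2)*39506 = 2702*39506 = 106745212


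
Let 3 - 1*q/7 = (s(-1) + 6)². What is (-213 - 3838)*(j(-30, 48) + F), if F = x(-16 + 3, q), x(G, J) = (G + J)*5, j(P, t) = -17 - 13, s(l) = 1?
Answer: 6906955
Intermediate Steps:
j(P, t) = -30
q = -322 (q = 21 - 7*(1 + 6)² = 21 - 7*7² = 21 - 7*49 = 21 - 343 = -322)
x(G, J) = 5*G + 5*J
F = -1675 (F = 5*(-16 + 3) + 5*(-322) = 5*(-13) - 1610 = -65 - 1610 = -1675)
(-213 - 3838)*(j(-30, 48) + F) = (-213 - 3838)*(-30 - 1675) = -4051*(-1705) = 6906955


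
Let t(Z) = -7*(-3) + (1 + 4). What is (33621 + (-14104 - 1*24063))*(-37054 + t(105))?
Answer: 168329288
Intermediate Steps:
t(Z) = 26 (t(Z) = 21 + 5 = 26)
(33621 + (-14104 - 1*24063))*(-37054 + t(105)) = (33621 + (-14104 - 1*24063))*(-37054 + 26) = (33621 + (-14104 - 24063))*(-37028) = (33621 - 38167)*(-37028) = -4546*(-37028) = 168329288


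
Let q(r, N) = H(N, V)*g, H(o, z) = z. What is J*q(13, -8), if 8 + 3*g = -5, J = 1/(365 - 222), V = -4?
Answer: 4/33 ≈ 0.12121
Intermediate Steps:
J = 1/143 ≈ 0.0069930
g = -13/3 (g = -8/3 + (1/3)*(-5) = -8/3 - 5/3 = -13/3 ≈ -4.3333)
q(r, N) = 52/3 (q(r, N) = -4*(-13/3) = 52/3)
J*q(13, -8) = (1/143)*(52/3) = 4/33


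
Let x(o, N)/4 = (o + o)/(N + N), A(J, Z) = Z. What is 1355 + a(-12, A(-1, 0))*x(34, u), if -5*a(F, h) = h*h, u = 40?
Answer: 1355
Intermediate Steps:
a(F, h) = -h**2/5 (a(F, h) = -h*h/5 = -h**2/5)
x(o, N) = 4*o/N (x(o, N) = 4*((o + o)/(N + N)) = 4*((2*o)/((2*N))) = 4*((2*o)*(1/(2*N))) = 4*(o/N) = 4*o/N)
1355 + a(-12, A(-1, 0))*x(34, u) = 1355 + (-1/5*0**2)*(4*34/40) = 1355 + (-1/5*0)*(4*34*(1/40)) = 1355 + 0*(17/5) = 1355 + 0 = 1355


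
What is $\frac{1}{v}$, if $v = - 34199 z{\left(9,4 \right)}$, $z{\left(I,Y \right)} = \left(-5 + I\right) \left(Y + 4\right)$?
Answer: $- \frac{1}{1094368} \approx -9.1377 \cdot 10^{-7}$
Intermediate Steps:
$z{\left(I,Y \right)} = \left(-5 + I\right) \left(4 + Y\right)$
$v = -1094368$ ($v = - 34199 \left(-20 - 20 + 4 \cdot 9 + 9 \cdot 4\right) = - 34199 \left(-20 - 20 + 36 + 36\right) = \left(-34199\right) 32 = -1094368$)
$\frac{1}{v} = \frac{1}{-1094368} = - \frac{1}{1094368}$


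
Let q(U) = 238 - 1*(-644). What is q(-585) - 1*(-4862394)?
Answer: 4863276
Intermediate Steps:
q(U) = 882 (q(U) = 238 + 644 = 882)
q(-585) - 1*(-4862394) = 882 - 1*(-4862394) = 882 + 4862394 = 4863276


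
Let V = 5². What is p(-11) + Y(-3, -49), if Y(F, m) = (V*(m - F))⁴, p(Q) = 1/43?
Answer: 75207268750001/43 ≈ 1.7490e+12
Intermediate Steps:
V = 25
p(Q) = 1/43
Y(F, m) = (-25*F + 25*m)⁴ (Y(F, m) = (25*(m - F))⁴ = (-25*F + 25*m)⁴)
p(-11) + Y(-3, -49) = 1/43 + 390625*(-3 - 1*(-49))⁴ = 1/43 + 390625*(-3 + 49)⁴ = 1/43 + 390625*46⁴ = 1/43 + 390625*4477456 = 1/43 + 1749006250000 = 75207268750001/43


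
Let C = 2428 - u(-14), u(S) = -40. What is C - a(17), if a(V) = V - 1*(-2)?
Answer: 2449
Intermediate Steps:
a(V) = 2 + V (a(V) = V + 2 = 2 + V)
C = 2468 (C = 2428 - 1*(-40) = 2428 + 40 = 2468)
C - a(17) = 2468 - (2 + 17) = 2468 - 1*19 = 2468 - 19 = 2449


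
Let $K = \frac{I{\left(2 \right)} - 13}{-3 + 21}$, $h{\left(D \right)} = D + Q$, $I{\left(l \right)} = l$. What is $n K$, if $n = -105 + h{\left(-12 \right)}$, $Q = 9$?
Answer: $66$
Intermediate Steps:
$h{\left(D \right)} = 9 + D$ ($h{\left(D \right)} = D + 9 = 9 + D$)
$K = - \frac{11}{18}$ ($K = \frac{2 - 13}{-3 + 21} = - \frac{11}{18} \approx -0.61111$)
$n = -108$ ($n = -105 + \left(9 - 12\right) = -105 - 3 = -108$)
$n K = \left(-108\right) \left(- \frac{11}{18}\right) = 66$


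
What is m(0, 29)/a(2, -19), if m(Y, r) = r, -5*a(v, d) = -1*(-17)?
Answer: -145/17 ≈ -8.5294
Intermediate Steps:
a(v, d) = -17/5 (a(v, d) = -(-1)*(-17)/5 = -1/5*17 = -17/5)
m(0, 29)/a(2, -19) = 29/(-17/5) = 29*(-5/17) = -145/17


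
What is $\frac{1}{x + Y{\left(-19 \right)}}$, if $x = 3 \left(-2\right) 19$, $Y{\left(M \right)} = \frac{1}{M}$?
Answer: $- \frac{19}{2167} \approx -0.0087679$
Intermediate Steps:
$x = -114$ ($x = \left(-6\right) 19 = -114$)
$\frac{1}{x + Y{\left(-19 \right)}} = \frac{1}{-114 + \frac{1}{-19}} = \frac{1}{-114 - \frac{1}{19}} = \frac{1}{- \frac{2167}{19}} = - \frac{19}{2167}$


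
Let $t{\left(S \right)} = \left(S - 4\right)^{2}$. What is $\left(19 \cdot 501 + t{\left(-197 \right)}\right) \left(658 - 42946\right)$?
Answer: $-2111016960$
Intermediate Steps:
$t{\left(S \right)} = \left(-4 + S\right)^{2}$
$\left(19 \cdot 501 + t{\left(-197 \right)}\right) \left(658 - 42946\right) = \left(19 \cdot 501 + \left(-4 - 197\right)^{2}\right) \left(658 - 42946\right) = \left(9519 + \left(-201\right)^{2}\right) \left(-42288\right) = \left(9519 + 40401\right) \left(-42288\right) = 49920 \left(-42288\right) = -2111016960$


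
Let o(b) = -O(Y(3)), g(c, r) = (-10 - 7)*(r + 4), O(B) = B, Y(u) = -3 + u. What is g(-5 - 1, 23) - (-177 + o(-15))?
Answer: -282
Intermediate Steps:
g(c, r) = -68 - 17*r (g(c, r) = -17*(4 + r) = -68 - 17*r)
o(b) = 0 (o(b) = -(-3 + 3) = -1*0 = 0)
g(-5 - 1, 23) - (-177 + o(-15)) = (-68 - 17*23) - (-177 + 0) = (-68 - 391) - 1*(-177) = -459 + 177 = -282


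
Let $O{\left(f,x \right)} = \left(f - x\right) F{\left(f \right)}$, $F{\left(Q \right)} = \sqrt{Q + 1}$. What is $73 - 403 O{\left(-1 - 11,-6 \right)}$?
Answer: $73 + 2418 i \sqrt{11} \approx 73.0 + 8019.6 i$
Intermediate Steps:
$F{\left(Q \right)} = \sqrt{1 + Q}$
$O{\left(f,x \right)} = \sqrt{1 + f} \left(f - x\right)$ ($O{\left(f,x \right)} = \left(f - x\right) \sqrt{1 + f} = \sqrt{1 + f} \left(f - x\right)$)
$73 - 403 O{\left(-1 - 11,-6 \right)} = 73 - 403 \sqrt{1 - 12} \left(\left(-1 - 11\right) - -6\right) = 73 - 403 \sqrt{1 - 12} \left(-12 + 6\right) = 73 - 403 \sqrt{-11} \left(-6\right) = 73 - 403 i \sqrt{11} \left(-6\right) = 73 - 403 \left(- 6 i \sqrt{11}\right) = 73 + 2418 i \sqrt{11}$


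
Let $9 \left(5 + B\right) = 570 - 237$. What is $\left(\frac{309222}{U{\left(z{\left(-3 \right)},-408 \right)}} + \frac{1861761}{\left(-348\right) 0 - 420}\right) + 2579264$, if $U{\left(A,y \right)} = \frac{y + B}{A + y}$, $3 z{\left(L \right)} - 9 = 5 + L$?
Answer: $\frac{9565196433}{3290} \approx 2.9074 \cdot 10^{6}$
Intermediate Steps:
$z{\left(L \right)} = \frac{14}{3} + \frac{L}{3}$ ($z{\left(L \right)} = 3 + \frac{5 + L}{3} = 3 + \left(\frac{5}{3} + \frac{L}{3}\right) = \frac{14}{3} + \frac{L}{3}$)
$B = 32$ ($B = -5 + \frac{570 - 237}{9} = -5 + \frac{1}{9} \cdot 333 = -5 + 37 = 32$)
$U{\left(A,y \right)} = \frac{32 + y}{A + y}$ ($U{\left(A,y \right)} = \frac{y + 32}{A + y} = \frac{32 + y}{A + y}$)
$\left(\frac{309222}{U{\left(z{\left(-3 \right)},-408 \right)}} + \frac{1861761}{\left(-348\right) 0 - 420}\right) + 2579264 = \left(\frac{309222}{\frac{1}{\left(\frac{14}{3} + \frac{1}{3} \left(-3\right)\right) - 408} \left(32 - 408\right)} + \frac{1861761}{\left(-348\right) 0 - 420}\right) + 2579264 = \left(\frac{309222}{\frac{1}{\left(\frac{14}{3} - 1\right) - 408} \left(-376\right)} + \frac{1861761}{0 - 420}\right) + 2579264 = \left(\frac{309222}{\frac{1}{\frac{11}{3} - 408} \left(-376\right)} + \frac{1861761}{-420}\right) + 2579264 = \left(\frac{309222}{\frac{1}{- \frac{1213}{3}} \left(-376\right)} + 1861761 \left(- \frac{1}{420}\right)\right) + 2579264 = \left(\frac{309222}{\left(- \frac{3}{1213}\right) \left(-376\right)} - \frac{620587}{140}\right) + 2579264 = \left(\frac{309222}{\frac{1128}{1213}} - \frac{620587}{140}\right) + 2579264 = \left(309222 \cdot \frac{1213}{1128} - \frac{620587}{140}\right) + 2579264 = \left(\frac{62514381}{188} - \frac{620587}{140}\right) + 2579264 = \frac{1079417873}{3290} + 2579264 = \frac{9565196433}{3290}$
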